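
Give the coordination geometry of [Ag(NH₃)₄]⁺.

tetrahedral

Summing ligand charges against the +1 overall charge gives an oxidation state of +1 for silver.
Group 11 minus oxidation state 1 gives a d¹⁰ configuration.
With 4 monodentate ligands the coordination number is 4.
A d¹⁰ ion has no crystal-field stabilisation preference between square planar and tetrahedral, so four ligands adopt the sterically favoured tetrahedral geometry.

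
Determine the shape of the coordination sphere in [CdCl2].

Summing ligand charges against the 0 overall charge gives an oxidation state of +2 for cadmium.
Group 12 minus oxidation state 2 gives a d¹⁰ configuration.
With 2 monodentate ligands the coordination number is 2.
A d¹⁰ ion with only two ligands adopts a linear arrangement (sp hybridisation; no CFSE preference).

linear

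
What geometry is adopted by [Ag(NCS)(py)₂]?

Ligand charges: each isothiocyanate is −1; pyridine is neutral. With an overall charge of 0 the silver centre must be in the +1 oxidation state.
Silver is a group-11 element; Ag(I) is therefore d¹⁰.
Coordination number: 3.
Three ligands around a d¹⁰ centre minimise repulsion in a trigonal-planar arrangement.

trigonal planar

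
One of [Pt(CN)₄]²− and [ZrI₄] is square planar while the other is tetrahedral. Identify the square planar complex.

For [Pt(CN)₄]²−: Each cyanide is −1; balancing the −2 overall charge requires Pt(II). Group 10 minus oxidation state 2 gives a d⁸ configuration. A 5d d⁸ ion has a large crystal-field splitting; square planar leaves the high-energy d_{x²−y²} orbital empty and maximises CFSE. → square planar.
For [ZrI₄]: Ligand charges: each iodide is −1. With an overall charge of 0 the zirconium centre must be in the +4 oxidation state. Zirconium is a group-4 element; Zr(IV) is therefore d⁰. A d⁰ ion has no crystal-field stabilisation preference between square planar and tetrahedral, so four ligands adopt the sterically favoured tetrahedral geometry. → tetrahedral.

[Pt(CN)₄]²−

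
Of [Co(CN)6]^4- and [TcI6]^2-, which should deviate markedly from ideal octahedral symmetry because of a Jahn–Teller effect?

[Co(CN)6]^4-

[Co(CN)6]^4-: Summing ligand charges against the −4 overall charge gives an oxidation state of +2 for cobalt. Co sits in group 9, so the d-electron count is 9 − 2 = 7. Cyanide is a strong-field ligand (high in the spectrochemical series) for a first-row metal, so the complex is low-spin. The t₂g⁶e_g¹ (low-spin) configuration has an unevenly filled e_g set; the Jahn–Teller theorem predicts a tetragonal distortion (typically axial elongation) to lift the degeneracy.
[TcI6]^2-: Ligand charges: each iodide is −1. With an overall charge of −2 the technetium centre must be in the +4 oxidation state. Technetium is a group-7 element; Tc(IV) is therefore d³. The d³ configuration leaves the e_g set evenly filled (or empty) — no strong Jahn–Teller driving force.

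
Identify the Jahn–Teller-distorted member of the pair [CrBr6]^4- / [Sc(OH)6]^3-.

[CrBr6]^4-: Ligand charges: each bromide is −1. With an overall charge of −4 the chromium centre must be in the +2 oxidation state. Group 6 minus oxidation state 2 gives a d⁴ configuration. Bromide is a weak-field ligand for a first-row metal, so the complex is high-spin. The t₂g³e_g¹ (high-spin) configuration has an unevenly filled e_g set; the Jahn–Teller theorem predicts a tetragonal distortion (typically axial elongation) to lift the degeneracy.
[Sc(OH)6]^3-: Each hydroxide is −1; balancing the −3 overall charge requires Sc(III). Scandium is a group-3 element; Sc(III) is therefore d⁰. The d⁰ configuration leaves the e_g set evenly filled (or empty) — no strong Jahn–Teller driving force.

[CrBr6]^4-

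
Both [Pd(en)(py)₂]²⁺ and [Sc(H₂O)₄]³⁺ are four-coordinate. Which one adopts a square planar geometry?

For [Pd(en)(py)₂]²⁺: Ligand charges: ethylenediamine is neutral; pyridine is neutral. With an overall charge of +2 the palladium centre must be in the +2 oxidation state. Palladium is a group-10 element; Pd(II) is therefore d⁸. A 4d d⁸ ion has a large crystal-field splitting; square planar leaves the high-energy d_{x²−y²} orbital empty and maximises CFSE. → square planar.
For [Sc(H₂O)₄]³⁺: Summing ligand charges against the +3 overall charge gives an oxidation state of +3 for scandium. Scandium is a group-3 element; Sc(III) is therefore d⁰. A d⁰ ion has no crystal-field stabilisation preference between square planar and tetrahedral, so four ligands adopt the sterically favoured tetrahedral geometry. → tetrahedral.

[Pd(en)(py)₂]²⁺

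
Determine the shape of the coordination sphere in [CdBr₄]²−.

tetrahedral

Each bromide is −1; balancing the −2 overall charge requires Cd(II).
Group 12 minus oxidation state 2 gives a d¹⁰ configuration.
With 4 monodentate ligands the coordination number is 4.
A d¹⁰ ion has no crystal-field stabilisation preference between square planar and tetrahedral, so four ligands adopt the sterically favoured tetrahedral geometry.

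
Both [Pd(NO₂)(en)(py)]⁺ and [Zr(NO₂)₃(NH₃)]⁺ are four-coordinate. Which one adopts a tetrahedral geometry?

For [Pd(NO₂)(en)(py)]⁺: Each nitro (N-bound nitrite) is −1; ethylenediamine is neutral; pyridine is neutral; balancing the +1 overall charge requires Pd(II). Group 10 minus oxidation state 2 gives a d⁸ configuration. A 4d d⁸ ion has a large crystal-field splitting; square planar leaves the high-energy d_{x²−y²} orbital empty and maximises CFSE. → square planar.
For [Zr(NO₂)₃(NH₃)]⁺: Summing ligand charges against the +1 overall charge gives an oxidation state of +4 for zirconium. Zr sits in group 4, so the d-electron count is 4 − 4 = 0. A d⁰ ion has no crystal-field stabilisation preference between square planar and tetrahedral, so four ligands adopt the sterically favoured tetrahedral geometry. → tetrahedral.

[Zr(NO₂)₃(NH₃)]⁺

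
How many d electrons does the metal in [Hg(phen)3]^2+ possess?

d10

1,10-phenanthroline is neutral; balancing the +2 overall charge requires Hg(II).
Group 12 minus oxidation state 2 gives a d¹⁰ configuration.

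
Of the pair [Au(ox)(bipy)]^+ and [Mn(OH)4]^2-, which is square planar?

For [Au(ox)(bipy)]^+: Each oxalate is −2; 2,2′-bipyridine is neutral; balancing the +1 overall charge requires Au(III). Au sits in group 11, so the d-electron count is 11 − 3 = 8. A 5d d⁸ ion has a large crystal-field splitting; square planar leaves the high-energy d_{x²−y²} orbital empty and maximises CFSE. → square planar.
For [Mn(OH)4]^2-: Ligand charges: each hydroxide is −1. With an overall charge of −2 the manganese centre must be in the +2 oxidation state. Group 7 minus oxidation state 2 gives a d⁵ configuration. A high-spin d⁵ ion has zero CFSE in either geometry, so four ligands adopt the sterically favoured tetrahedral geometry. → tetrahedral.

[Au(ox)(bipy)]^+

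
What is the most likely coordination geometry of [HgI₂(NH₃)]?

trigonal planar

Each iodide is −1; ammonia is neutral; balancing the 0 overall charge requires Hg(II).
Mercury is a group-12 element; Hg(II) is therefore d¹⁰.
Coordination number: 3.
Three ligands around a d¹⁰ centre minimise repulsion in a trigonal-planar arrangement.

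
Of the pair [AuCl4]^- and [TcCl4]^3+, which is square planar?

[AuCl4]^-

For [AuCl4]^-: Ligand charges: each chloride is −1. With an overall charge of −1 the gold centre must be in the +3 oxidation state. Group 11 minus oxidation state 3 gives a d⁸ configuration. A 5d d⁸ ion has a large crystal-field splitting; square planar leaves the high-energy d_{x²−y²} orbital empty and maximises CFSE. → square planar.
For [TcCl4]^3+: Ligand charges: each chloride is −1. With an overall charge of +3 the technetium centre must be in the +7 oxidation state. Group 7 minus oxidation state 7 gives a d⁰ configuration. A d⁰ ion has no crystal-field stabilisation preference between square planar and tetrahedral, so four ligands adopt the sterically favoured tetrahedral geometry. → tetrahedral.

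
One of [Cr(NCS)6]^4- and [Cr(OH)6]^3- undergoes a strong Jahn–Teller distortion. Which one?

[Cr(NCS)6]^4-

[Cr(NCS)6]^4-: Each isothiocyanate is −1; balancing the −4 overall charge requires Cr(II). Group 6 minus oxidation state 2 gives a d⁴ configuration. Isothiocyanate is a weak-field ligand for a first-row metal, so the complex is high-spin. The t₂g³e_g¹ (high-spin) configuration has an unevenly filled e_g set; the Jahn–Teller theorem predicts a tetragonal distortion (typically axial elongation) to lift the degeneracy.
[Cr(OH)6]^3-: Each hydroxide is −1; balancing the −3 overall charge requires Cr(III). Group 6 minus oxidation state 3 gives a d³ configuration. The d³ configuration leaves the e_g set evenly filled (or empty) — no strong Jahn–Teller driving force.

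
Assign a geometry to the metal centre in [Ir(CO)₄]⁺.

square planar

Ligand charges: carbonyl is neutral. With an overall charge of +1 the iridium centre must be in the +1 oxidation state.
Group 9 minus oxidation state 1 gives a d⁸ configuration.
Coordination number: 4.
A 5d d⁸ ion has a large crystal-field splitting; square planar leaves the high-energy d_{x²−y²} orbital empty and maximises CFSE.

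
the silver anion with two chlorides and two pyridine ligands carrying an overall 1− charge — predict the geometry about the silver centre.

Each chloride is −1; pyridine is neutral; balancing the −1 overall charge requires Ag(I).
Group 11 minus oxidation state 1 gives a d¹⁰ configuration.
Coordination number: 4.
A d¹⁰ ion has no crystal-field stabilisation preference between square planar and tetrahedral, so four ligands adopt the sterically favoured tetrahedral geometry.

tetrahedral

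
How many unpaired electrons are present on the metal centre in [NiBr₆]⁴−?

2 unpaired electrons

Each bromide is −1; balancing the −4 overall charge requires Ni(II).
Group 10 minus oxidation state 2 gives a d⁸ configuration.
In an octahedral field the d⁸ configuration is t₂g⁶e_g² (only one arrangement possible), giving 2 unpaired electrons.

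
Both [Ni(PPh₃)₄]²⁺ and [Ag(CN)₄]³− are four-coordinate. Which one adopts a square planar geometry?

For [Ni(PPh₃)₄]²⁺: Triphenylphosphine is neutral; balancing the +2 overall charge requires Ni(II). Group 10 minus oxidation state 2 gives a d⁸ configuration. Triphenylphosphine is a strong-field ligand (high in the spectrochemical series). A 3d d⁸ ion with strong-field ligands gains enough CFSE to favour square planar over tetrahedral. → square planar.
For [Ag(CN)₄]³−: Each cyanide is −1; balancing the −3 overall charge requires Ag(I). Silver is a group-11 element; Ag(I) is therefore d¹⁰. A d¹⁰ ion has no crystal-field stabilisation preference between square planar and tetrahedral, so four ligands adopt the sterically favoured tetrahedral geometry. → tetrahedral.

[Ni(PPh₃)₄]²⁺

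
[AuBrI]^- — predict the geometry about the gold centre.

linear

Summing ligand charges against the −1 overall charge gives an oxidation state of +1 for gold.
Gold is a group-11 element; Au(I) is therefore d¹⁰.
With 2 monodentate ligands the coordination number is 2.
A d¹⁰ ion with only two ligands adopts a linear arrangement (sp hybridisation; no CFSE preference).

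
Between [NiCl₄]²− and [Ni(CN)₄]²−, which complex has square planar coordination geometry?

[Ni(CN)₄]²−

For [NiCl₄]²−: Ligand charges: each chloride is −1. With an overall charge of −2 the nickel centre must be in the +2 oxidation state. Ni sits in group 10, so the d-electron count is 10 − 2 = 8. Chloride is a weak-field ligand. With weak-field ligands the CFSE gain from square planar is small, so a 3d d⁸ ion takes the sterically preferred tetrahedral geometry. → tetrahedral.
For [Ni(CN)₄]²−: Ligand charges: each cyanide is −1. With an overall charge of −2 the nickel centre must be in the +2 oxidation state. Ni sits in group 10, so the d-electron count is 10 − 2 = 8. Cyanide is a strong-field ligand (high in the spectrochemical series). A 3d d⁸ ion with strong-field ligands gains enough CFSE to favour square planar over tetrahedral. → square planar.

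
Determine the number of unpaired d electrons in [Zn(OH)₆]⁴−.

Each hydroxide is −1; balancing the −4 overall charge requires Zn(II).
Zinc is a group-12 element; Zn(II) is therefore d¹⁰.
In an octahedral field the d¹⁰ configuration is t₂g⁶e_g⁴, giving 0 unpaired electrons.

0 unpaired electrons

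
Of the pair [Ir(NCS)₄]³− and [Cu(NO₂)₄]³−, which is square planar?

For [Ir(NCS)₄]³−: Each isothiocyanate is −1; balancing the −3 overall charge requires Ir(I). Ir sits in group 9, so the d-electron count is 9 − 1 = 8. A 5d d⁸ ion has a large crystal-field splitting; square planar leaves the high-energy d_{x²−y²} orbital empty and maximises CFSE. → square planar.
For [Cu(NO₂)₄]³−: Ligand charges: each nitro (N-bound nitrite) is −1. With an overall charge of −3 the copper centre must be in the +1 oxidation state. Group 11 minus oxidation state 1 gives a d¹⁰ configuration. A d¹⁰ ion has no crystal-field stabilisation preference between square planar and tetrahedral, so four ligands adopt the sterically favoured tetrahedral geometry. → tetrahedral.

[Ir(NCS)₄]³−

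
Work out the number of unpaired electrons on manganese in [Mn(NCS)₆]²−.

Summing ligand charges against the −2 overall charge gives an oxidation state of +4 for manganese.
Manganese is a group-7 element; Mn(IV) is therefore d³.
In an octahedral field the d³ configuration is t₂g³e_g⁰ (only one arrangement possible), giving 3 unpaired electrons.

3 unpaired electrons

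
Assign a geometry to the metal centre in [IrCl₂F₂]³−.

Ligand charges: each chloride is −1; each fluoride is −1. With an overall charge of −3 the iridium centre must be in the +1 oxidation state.
Ir sits in group 9, so the d-electron count is 9 − 1 = 8.
With 4 monodentate ligands the coordination number is 4.
A 5d d⁸ ion has a large crystal-field splitting; square planar leaves the high-energy d_{x²−y²} orbital empty and maximises CFSE.

square planar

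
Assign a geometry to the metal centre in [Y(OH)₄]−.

Summing ligand charges against the −1 overall charge gives an oxidation state of +3 for yttrium.
Yttrium is a group-3 element; Y(III) is therefore d⁰.
Coordination number: 4.
A d⁰ ion has no crystal-field stabilisation preference between square planar and tetrahedral, so four ligands adopt the sterically favoured tetrahedral geometry.

tetrahedral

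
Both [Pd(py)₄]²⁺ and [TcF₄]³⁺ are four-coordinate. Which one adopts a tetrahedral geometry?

For [Pd(py)₄]²⁺: Summing ligand charges against the +2 overall charge gives an oxidation state of +2 for palladium. Pd sits in group 10, so the d-electron count is 10 − 2 = 8. A 4d d⁸ ion has a large crystal-field splitting; square planar leaves the high-energy d_{x²−y²} orbital empty and maximises CFSE. → square planar.
For [TcF₄]³⁺: Summing ligand charges against the +3 overall charge gives an oxidation state of +7 for technetium. Technetium is a group-7 element; Tc(VII) is therefore d⁰. A d⁰ ion has no crystal-field stabilisation preference between square planar and tetrahedral, so four ligands adopt the sterically favoured tetrahedral geometry. → tetrahedral.

[TcF₄]³⁺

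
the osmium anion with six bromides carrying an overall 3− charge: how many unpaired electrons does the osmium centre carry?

1

Summing ligand charges against the −3 overall charge gives an oxidation state of +3 for osmium.
Group 8 minus oxidation state 3 gives a d⁵ configuration.
The spin state decides the count: a 5d ion has a large Δₒ and is invariably low-spin.
An octahedral low-spin d⁵ ion is t₂g⁵e_g⁰, giving 1 unpaired electron.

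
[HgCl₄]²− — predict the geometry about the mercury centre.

tetrahedral

Each chloride is −1; balancing the −2 overall charge requires Hg(II).
Group 12 minus oxidation state 2 gives a d¹⁰ configuration.
Coordination number: 4.
A d¹⁰ ion has no crystal-field stabilisation preference between square planar and tetrahedral, so four ligands adopt the sterically favoured tetrahedral geometry.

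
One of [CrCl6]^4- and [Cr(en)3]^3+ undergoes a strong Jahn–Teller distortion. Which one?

[CrCl6]^4-: Each chloride is −1; balancing the −4 overall charge requires Cr(II). Cr sits in group 6, so the d-electron count is 6 − 2 = 4. Chloride is a weak-field ligand for a first-row metal, so the complex is high-spin. The t₂g³e_g¹ (high-spin) configuration has an unevenly filled e_g set; the Jahn–Teller theorem predicts a tetragonal distortion (typically axial elongation) to lift the degeneracy.
[Cr(en)3]^3+: Summing ligand charges against the +3 overall charge gives an oxidation state of +3 for chromium. Cr sits in group 6, so the d-electron count is 6 − 3 = 3. The d³ configuration leaves the e_g set evenly filled (or empty) — no strong Jahn–Teller driving force.

[CrCl6]^4-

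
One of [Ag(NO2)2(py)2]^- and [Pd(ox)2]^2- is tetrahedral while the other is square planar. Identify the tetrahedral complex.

For [Ag(NO2)2(py)2]^-: Each nitro (N-bound nitrite) is −1; pyridine is neutral; balancing the −1 overall charge requires Ag(I). Ag sits in group 11, so the d-electron count is 11 − 1 = 10. A d¹⁰ ion has no crystal-field stabilisation preference between square planar and tetrahedral, so four ligands adopt the sterically favoured tetrahedral geometry. → tetrahedral.
For [Pd(ox)2]^2-: Ligand charges: each oxalate is −2. With an overall charge of −2 the palladium centre must be in the +2 oxidation state. Group 10 minus oxidation state 2 gives a d⁸ configuration. A 4d d⁸ ion has a large crystal-field splitting; square planar leaves the high-energy d_{x²−y²} orbital empty and maximises CFSE. → square planar.

[Ag(NO2)2(py)2]^-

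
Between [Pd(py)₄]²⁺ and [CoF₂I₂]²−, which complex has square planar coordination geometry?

[Pd(py)₄]²⁺

For [Pd(py)₄]²⁺: Ligand charges: pyridine is neutral. With an overall charge of +2 the palladium centre must be in the +2 oxidation state. Pd sits in group 10, so the d-electron count is 10 − 2 = 8. A 4d d⁸ ion has a large crystal-field splitting; square planar leaves the high-energy d_{x²−y²} orbital empty and maximises CFSE. → square planar.
For [CoF₂I₂]²−: Summing ligand charges against the −2 overall charge gives an oxidation state of +2 for cobalt. Group 9 minus oxidation state 2 gives a d⁷ configuration. For a high-spin 3d d⁷ ion with weak-field ligands the small Δₜ gives little square-planar CFSE advantage, so four ligands adopt the sterically favoured tetrahedral geometry. → tetrahedral.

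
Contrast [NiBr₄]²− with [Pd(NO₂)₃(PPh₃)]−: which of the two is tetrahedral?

For [NiBr₄]²−: Ligand charges: each bromide is −1. With an overall charge of −2 the nickel centre must be in the +2 oxidation state. Ni sits in group 10, so the d-electron count is 10 − 2 = 8. Bromide is a weak-field ligand. With weak-field ligands the CFSE gain from square planar is small, so a 3d d⁸ ion takes the sterically preferred tetrahedral geometry. → tetrahedral.
For [Pd(NO₂)₃(PPh₃)]−: Ligand charges: each nitro (N-bound nitrite) is −1; triphenylphosphine is neutral. With an overall charge of −1 the palladium centre must be in the +2 oxidation state. Palladium is a group-10 element; Pd(II) is therefore d⁸. A 4d d⁸ ion has a large crystal-field splitting; square planar leaves the high-energy d_{x²−y²} orbital empty and maximises CFSE. → square planar.

[NiBr₄]²−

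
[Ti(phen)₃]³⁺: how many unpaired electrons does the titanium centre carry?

1

Ligand charges: 1,10-phenanthroline is neutral. With an overall charge of +3 the titanium centre must be in the +3 oxidation state.
Titanium is a group-4 element; Ti(III) is therefore d¹.
Counting donor atoms: 3×1,10-phenanthroline (bidentate) → 6 donors. Coordination number = 6.
In an octahedral field the d¹ configuration is t₂g¹e_g⁰ (only one arrangement possible), giving 1 unpaired electron.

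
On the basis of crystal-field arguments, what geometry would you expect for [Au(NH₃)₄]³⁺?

square planar

Ligand charges: ammonia is neutral. With an overall charge of +3 the gold centre must be in the +3 oxidation state.
Gold is a group-11 element; Au(III) is therefore d⁸.
Coordination number: 4.
A 5d d⁸ ion has a large crystal-field splitting; square planar leaves the high-energy d_{x²−y²} orbital empty and maximises CFSE.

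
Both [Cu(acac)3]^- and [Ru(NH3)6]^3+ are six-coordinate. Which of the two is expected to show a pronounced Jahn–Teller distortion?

[Cu(acac)3]^-

[Cu(acac)3]^-: Each acetylacetonate is −1; balancing the −1 overall charge requires Cu(II). Group 11 minus oxidation state 2 gives a d⁹ configuration. The t₂g⁶e_g³ configuration has an unevenly filled e_g set; the Jahn–Teller theorem predicts a tetragonal distortion (typically axial elongation) to lift the degeneracy.
[Ru(NH3)6]^3+: Summing ligand charges against the +3 overall charge gives an oxidation state of +3 for ruthenium. Ru sits in group 8, so the d-electron count is 8 − 3 = 5. A 4d ion has a large Δₒ and is invariably low-spin. The d⁵ configuration leaves the e_g set evenly filled (or empty) — no strong Jahn–Teller driving force.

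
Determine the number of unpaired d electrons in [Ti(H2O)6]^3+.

1

Ligand charges: water is neutral. With an overall charge of +3 the titanium centre must be in the +3 oxidation state.
Group 4 minus oxidation state 3 gives a d¹ configuration.
In an octahedral field the d¹ configuration is t₂g¹e_g⁰ (only one arrangement possible), giving 1 unpaired electron.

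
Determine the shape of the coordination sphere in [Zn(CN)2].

Each cyanide is −1; balancing the 0 overall charge requires Zn(II).
Zinc is a group-12 element; Zn(II) is therefore d¹⁰.
With 2 monodentate ligands the coordination number is 2.
A d¹⁰ ion with only two ligands adopts a linear arrangement (sp hybridisation; no CFSE preference).

linear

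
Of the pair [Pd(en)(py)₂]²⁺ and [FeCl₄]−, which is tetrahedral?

For [Pd(en)(py)₂]²⁺: Ethylenediamine is neutral; pyridine is neutral; balancing the +2 overall charge requires Pd(II). Palladium is a group-10 element; Pd(II) is therefore d⁸. A 4d d⁸ ion has a large crystal-field splitting; square planar leaves the high-energy d_{x²−y²} orbital empty and maximises CFSE. → square planar.
For [FeCl₄]−: Ligand charges: each chloride is −1. With an overall charge of −1 the iron centre must be in the +3 oxidation state. Iron is a group-8 element; Fe(III) is therefore d⁵. A high-spin d⁵ ion has zero CFSE in either geometry, so four ligands adopt the sterically favoured tetrahedral geometry. → tetrahedral.

[FeCl₄]−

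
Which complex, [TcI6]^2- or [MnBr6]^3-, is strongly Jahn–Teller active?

[TcI6]^2-: Summing ligand charges against the −2 overall charge gives an oxidation state of +4 for technetium. Technetium is a group-7 element; Tc(IV) is therefore d³. The d³ configuration leaves the e_g set evenly filled (or empty) — no strong Jahn–Teller driving force.
[MnBr6]^3-: Each bromide is −1; balancing the −3 overall charge requires Mn(III). Mn sits in group 7, so the d-electron count is 7 − 3 = 4. Bromide is a weak-field ligand for a first-row metal, so the complex is high-spin. The t₂g³e_g¹ (high-spin) configuration has an unevenly filled e_g set; the Jahn–Teller theorem predicts a tetragonal distortion (typically axial elongation) to lift the degeneracy.

[MnBr6]^3-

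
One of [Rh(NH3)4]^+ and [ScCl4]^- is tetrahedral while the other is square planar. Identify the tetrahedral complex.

[ScCl4]^-

For [Rh(NH3)4]^+: Ligand charges: ammonia is neutral. With an overall charge of +1 the rhodium centre must be in the +1 oxidation state. Rhodium is a group-9 element; Rh(I) is therefore d⁸. A 4d d⁸ ion has a large crystal-field splitting; square planar leaves the high-energy d_{x²−y²} orbital empty and maximises CFSE. → square planar.
For [ScCl4]^-: Ligand charges: each chloride is −1. With an overall charge of −1 the scandium centre must be in the +3 oxidation state. Sc sits in group 3, so the d-electron count is 3 − 3 = 0. A d⁰ ion has no crystal-field stabilisation preference between square planar and tetrahedral, so four ligands adopt the sterically favoured tetrahedral geometry. → tetrahedral.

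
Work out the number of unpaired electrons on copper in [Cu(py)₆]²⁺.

1 unpaired electron

Ligand charges: pyridine is neutral. With an overall charge of +2 the copper centre must be in the +2 oxidation state.
Copper is a group-11 element; Cu(II) is therefore d⁹.
In an octahedral field the d⁹ configuration is t₂g⁶e_g³ (only one arrangement possible), giving 1 unpaired electron.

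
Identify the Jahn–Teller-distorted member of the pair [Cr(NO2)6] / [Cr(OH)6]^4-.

[Cr(OH)6]^4-

[Cr(NO2)6]: Summing ligand charges against the 0 overall charge gives an oxidation state of +6 for chromium. Chromium is a group-6 element; Cr(VI) is therefore d⁰. The d⁰ configuration leaves the e_g set evenly filled (or empty) — no strong Jahn–Teller driving force.
[Cr(OH)6]^4-: Ligand charges: each hydroxide is −1. With an overall charge of −4 the chromium centre must be in the +2 oxidation state. Chromium is a group-6 element; Cr(II) is therefore d⁴. Hydroxide is a weak-field ligand for a first-row metal, so the complex is high-spin. The t₂g³e_g¹ (high-spin) configuration has an unevenly filled e_g set; the Jahn–Teller theorem predicts a tetragonal distortion (typically axial elongation) to lift the degeneracy.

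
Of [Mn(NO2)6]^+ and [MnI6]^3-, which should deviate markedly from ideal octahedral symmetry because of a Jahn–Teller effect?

[Mn(NO2)6]^+: Ligand charges: each nitro (N-bound nitrite) is −1. With an overall charge of +1 the manganese centre must be in the +7 oxidation state. Mn sits in group 7, so the d-electron count is 7 − 7 = 0. The d⁰ configuration leaves the e_g set evenly filled (or empty) — no strong Jahn–Teller driving force.
[MnI6]^3-: Each iodide is −1; balancing the −3 overall charge requires Mn(III). Manganese is a group-7 element; Mn(III) is therefore d⁴. Iodide is a weak-field ligand for a first-row metal, so the complex is high-spin. The t₂g³e_g¹ (high-spin) configuration has an unevenly filled e_g set; the Jahn–Teller theorem predicts a tetragonal distortion (typically axial elongation) to lift the degeneracy.

[MnI6]^3-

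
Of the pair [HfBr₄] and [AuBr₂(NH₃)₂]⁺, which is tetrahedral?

For [HfBr₄]: Summing ligand charges against the 0 overall charge gives an oxidation state of +4 for hafnium. Hafnium is a group-4 element; Hf(IV) is therefore d⁰. A d⁰ ion has no crystal-field stabilisation preference between square planar and tetrahedral, so four ligands adopt the sterically favoured tetrahedral geometry. → tetrahedral.
For [AuBr₂(NH₃)₂]⁺: Ligand charges: each bromide is −1; ammonia is neutral. With an overall charge of +1 the gold centre must be in the +3 oxidation state. Au sits in group 11, so the d-electron count is 11 − 3 = 8. A 5d d⁸ ion has a large crystal-field splitting; square planar leaves the high-energy d_{x²−y²} orbital empty and maximises CFSE. → square planar.

[HfBr₄]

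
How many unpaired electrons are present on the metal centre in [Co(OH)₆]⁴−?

Summing ligand charges against the −4 overall charge gives an oxidation state of +2 for cobalt.
Cobalt is a group-9 element; Co(II) is therefore d⁷.
The spin state decides the count: Hydroxide is a weak-field ligand for a first-row metal, so the complex is high-spin.
An octahedral high-spin d⁷ ion is t₂g⁵e_g², giving 3 unpaired electrons.

3 unpaired electrons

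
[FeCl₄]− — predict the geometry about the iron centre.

Each chloride is −1; balancing the −1 overall charge requires Fe(III).
Group 8 minus oxidation state 3 gives a d⁵ configuration.
With 4 monodentate ligands the coordination number is 4.
Chloride is a weak-field ligand.
A high-spin d⁵ ion has zero CFSE in either geometry, so four ligands adopt the sterically favoured tetrahedral geometry.

tetrahedral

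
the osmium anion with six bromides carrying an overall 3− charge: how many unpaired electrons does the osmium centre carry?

1 unpaired electron

Ligand charges: each bromide is −1. With an overall charge of −3 the osmium centre must be in the +3 oxidation state.
Osmium is a group-8 element; Os(III) is therefore d⁵.
The spin state decides the count: a 5d ion has a large Δₒ and is invariably low-spin.
An octahedral low-spin d⁵ ion is t₂g⁵e_g⁰, giving 1 unpaired electron.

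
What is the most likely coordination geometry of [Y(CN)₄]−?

Each cyanide is −1; balancing the −1 overall charge requires Y(III).
Y sits in group 3, so the d-electron count is 3 − 3 = 0.
Coordination number: 4.
A d⁰ ion has no crystal-field stabilisation preference between square planar and tetrahedral, so four ligands adopt the sterically favoured tetrahedral geometry.

tetrahedral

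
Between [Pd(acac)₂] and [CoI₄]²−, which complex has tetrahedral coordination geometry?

[CoI₄]²−

For [Pd(acac)₂]: Ligand charges: each acetylacetonate is −1. With an overall charge of 0 the palladium centre must be in the +2 oxidation state. Pd sits in group 10, so the d-electron count is 10 − 2 = 8. A 4d d⁸ ion has a large crystal-field splitting; square planar leaves the high-energy d_{x²−y²} orbital empty and maximises CFSE. → square planar.
For [CoI₄]²−: Summing ligand charges against the −2 overall charge gives an oxidation state of +2 for cobalt. Co sits in group 9, so the d-electron count is 9 − 2 = 7. For a high-spin 3d d⁷ ion with weak-field ligands the small Δₜ gives little square-planar CFSE advantage, so four ligands adopt the sterically favoured tetrahedral geometry. → tetrahedral.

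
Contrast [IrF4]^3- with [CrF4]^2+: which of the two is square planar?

For [IrF4]^3-: Ligand charges: each fluoride is −1. With an overall charge of −3 the iridium centre must be in the +1 oxidation state. Group 9 minus oxidation state 1 gives a d⁸ configuration. A 5d d⁸ ion has a large crystal-field splitting; square planar leaves the high-energy d_{x²−y²} orbital empty and maximises CFSE. → square planar.
For [CrF4]^2+: Ligand charges: each fluoride is −1. With an overall charge of +2 the chromium centre must be in the +6 oxidation state. Group 6 minus oxidation state 6 gives a d⁰ configuration. A d⁰ ion has no crystal-field stabilisation preference between square planar and tetrahedral, so four ligands adopt the sterically favoured tetrahedral geometry. → tetrahedral.

[IrF4]^3-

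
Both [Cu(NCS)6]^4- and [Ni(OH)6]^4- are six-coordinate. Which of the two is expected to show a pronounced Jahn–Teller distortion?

[Cu(NCS)6]^4-: Ligand charges: each isothiocyanate is −1. With an overall charge of −4 the copper centre must be in the +2 oxidation state. Cu sits in group 11, so the d-electron count is 11 − 2 = 9. The t₂g⁶e_g³ configuration has an unevenly filled e_g set; the Jahn–Teller theorem predicts a tetragonal distortion (typically axial elongation) to lift the degeneracy.
[Ni(OH)6]^4-: Summing ligand charges against the −4 overall charge gives an oxidation state of +2 for nickel. Group 10 minus oxidation state 2 gives a d⁸ configuration. The d⁸ configuration leaves the e_g set evenly filled (or empty) — no strong Jahn–Teller driving force.

[Cu(NCS)6]^4-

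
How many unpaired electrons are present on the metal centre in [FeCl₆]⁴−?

4

Summing ligand charges against the −4 overall charge gives an oxidation state of +2 for iron.
Group 8 minus oxidation state 2 gives a d⁶ configuration.
The spin state decides the count: Chloride is a weak-field ligand for a first-row metal, so the complex is high-spin.
An octahedral high-spin d⁶ ion is t₂g⁴e_g², giving 4 unpaired electrons.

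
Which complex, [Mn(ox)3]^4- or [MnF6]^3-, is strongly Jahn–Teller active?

[MnF6]^3-

[Mn(ox)3]^4-: Ligand charges: each oxalate is −2. With an overall charge of −4 the manganese centre must be in the +2 oxidation state. Group 7 minus oxidation state 2 gives a d⁵ configuration. Oxalate is a weak-field ligand for a first-row metal, so the complex is high-spin. The d⁵ configuration leaves the e_g set evenly filled (or empty) — no strong Jahn–Teller driving force.
[MnF6]^3-: Ligand charges: each fluoride is −1. With an overall charge of −3 the manganese centre must be in the +3 oxidation state. Group 7 minus oxidation state 3 gives a d⁴ configuration. Fluoride is a weak-field ligand for a first-row metal, so the complex is high-spin. The t₂g³e_g¹ (high-spin) configuration has an unevenly filled e_g set; the Jahn–Teller theorem predicts a tetragonal distortion (typically axial elongation) to lift the degeneracy.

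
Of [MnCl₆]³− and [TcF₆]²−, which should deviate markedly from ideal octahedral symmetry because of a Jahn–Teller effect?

[MnCl₆]³−

[MnCl₆]³−: Each chloride is −1; balancing the −3 overall charge requires Mn(III). Manganese is a group-7 element; Mn(III) is therefore d⁴. Chloride is a weak-field ligand for a first-row metal, so the complex is high-spin. The t₂g³e_g¹ (high-spin) configuration has an unevenly filled e_g set; the Jahn–Teller theorem predicts a tetragonal distortion (typically axial elongation) to lift the degeneracy.
[TcF₆]²−: Ligand charges: each fluoride is −1. With an overall charge of −2 the technetium centre must be in the +4 oxidation state. Group 7 minus oxidation state 4 gives a d³ configuration. The d³ configuration leaves the e_g set evenly filled (or empty) — no strong Jahn–Teller driving force.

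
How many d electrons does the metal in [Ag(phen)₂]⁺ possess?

d¹⁰

Ligand charges: 1,10-phenanthroline is neutral. With an overall charge of +1 the silver centre must be in the +1 oxidation state.
Silver is a group-11 element; Ag(I) is therefore d¹⁰.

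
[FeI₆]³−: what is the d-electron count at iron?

Each iodide is −1; balancing the −3 overall charge requires Fe(III).
Group 8 minus oxidation state 3 gives a d⁵ configuration.

d⁵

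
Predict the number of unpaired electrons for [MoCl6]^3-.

Summing ligand charges against the −3 overall charge gives an oxidation state of +3 for molybdenum.
Mo sits in group 6, so the d-electron count is 6 − 3 = 3.
In an octahedral field the d³ configuration is t₂g³e_g⁰ (only one arrangement possible), giving 3 unpaired electrons.

3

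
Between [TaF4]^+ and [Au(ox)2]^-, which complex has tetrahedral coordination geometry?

[TaF4]^+

For [TaF4]^+: Each fluoride is −1; balancing the +1 overall charge requires Ta(V). Tantalum is a group-5 element; Ta(V) is therefore d⁰. A d⁰ ion has no crystal-field stabilisation preference between square planar and tetrahedral, so four ligands adopt the sterically favoured tetrahedral geometry. → tetrahedral.
For [Au(ox)2]^-: Ligand charges: each oxalate is −2. With an overall charge of −1 the gold centre must be in the +3 oxidation state. Gold is a group-11 element; Au(III) is therefore d⁸. A 5d d⁸ ion has a large crystal-field splitting; square planar leaves the high-energy d_{x²−y²} orbital empty and maximises CFSE. → square planar.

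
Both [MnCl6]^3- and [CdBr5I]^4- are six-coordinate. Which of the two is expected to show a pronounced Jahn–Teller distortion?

[MnCl6]^3-: Ligand charges: each chloride is −1. With an overall charge of −3 the manganese centre must be in the +3 oxidation state. Manganese is a group-7 element; Mn(III) is therefore d⁴. Chloride is a weak-field ligand for a first-row metal, so the complex is high-spin. The t₂g³e_g¹ (high-spin) configuration has an unevenly filled e_g set; the Jahn–Teller theorem predicts a tetragonal distortion (typically axial elongation) to lift the degeneracy.
[CdBr5I]^4-: Each bromide is −1; each iodide is −1; balancing the −4 overall charge requires Cd(II). Cd sits in group 12, so the d-electron count is 12 − 2 = 10. The d¹⁰ configuration leaves the e_g set evenly filled (or empty) — no strong Jahn–Teller driving force.

[MnCl6]^3-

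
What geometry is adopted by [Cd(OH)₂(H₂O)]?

Each hydroxide is −1; water is neutral; balancing the 0 overall charge requires Cd(II).
Cd sits in group 12, so the d-electron count is 12 − 2 = 10.
With 3 monodentate ligands the coordination number is 3.
Three ligands around a d¹⁰ centre minimise repulsion in a trigonal-planar arrangement.

trigonal planar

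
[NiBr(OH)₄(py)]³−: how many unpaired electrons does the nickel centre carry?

Each bromide is −1; each hydroxide is −1; pyridine is neutral; balancing the −3 overall charge requires Ni(II).
Group 10 minus oxidation state 2 gives a d⁸ configuration.
In an octahedral field the d⁸ configuration is t₂g⁶e_g² (only one arrangement possible), giving 2 unpaired electrons.

2 unpaired electrons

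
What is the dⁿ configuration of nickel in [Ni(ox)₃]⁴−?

d⁸

Each oxalate is −2; balancing the −4 overall charge requires Ni(II).
Nickel is a group-10 element; Ni(II) is therefore d⁸.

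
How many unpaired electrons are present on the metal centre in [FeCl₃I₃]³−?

5 unpaired electrons

Each chloride is −1; each iodide is −1; balancing the −3 overall charge requires Fe(III).
Group 8 minus oxidation state 3 gives a d⁵ configuration.
The spin state decides the count: Chloride and iodide are weak-field ligands for a first-row metal, so the complex is high-spin.
An octahedral high-spin d⁵ ion is t₂g³e_g², giving 5 unpaired electrons.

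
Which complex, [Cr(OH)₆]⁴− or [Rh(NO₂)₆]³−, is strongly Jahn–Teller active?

[Cr(OH)₆]⁴−

[Cr(OH)₆]⁴−: Summing ligand charges against the −4 overall charge gives an oxidation state of +2 for chromium. Cr sits in group 6, so the d-electron count is 6 − 2 = 4. Hydroxide is a weak-field ligand for a first-row metal, so the complex is high-spin. The t₂g³e_g¹ (high-spin) configuration has an unevenly filled e_g set; the Jahn–Teller theorem predicts a tetragonal distortion (typically axial elongation) to lift the degeneracy.
[Rh(NO₂)₆]³−: Summing ligand charges against the −3 overall charge gives an oxidation state of +3 for rhodium. Rh sits in group 9, so the d-electron count is 9 − 3 = 6. A 4d ion has a large Δₒ and is invariably low-spin. The d⁶ configuration leaves the e_g set evenly filled (or empty) — no strong Jahn–Teller driving force.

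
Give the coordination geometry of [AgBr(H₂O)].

Summing ligand charges against the 0 overall charge gives an oxidation state of +1 for silver.
Group 11 minus oxidation state 1 gives a d¹⁰ configuration.
With 2 monodentate ligands the coordination number is 2.
A d¹⁰ ion with only two ligands adopts a linear arrangement (sp hybridisation; no CFSE preference).

linear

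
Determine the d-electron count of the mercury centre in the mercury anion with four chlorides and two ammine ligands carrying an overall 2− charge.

Summing ligand charges against the −2 overall charge gives an oxidation state of +2 for mercury.
Mercury is a group-12 element; Hg(II) is therefore d¹⁰.

d10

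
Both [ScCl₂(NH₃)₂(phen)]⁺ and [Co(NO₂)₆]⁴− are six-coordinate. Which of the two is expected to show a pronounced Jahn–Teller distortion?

[Co(NO₂)₆]⁴−

[ScCl₂(NH₃)₂(phen)]⁺: Each chloride is −1; ammonia is neutral; 1,10-phenanthroline is neutral; balancing the +1 overall charge requires Sc(III). Group 3 minus oxidation state 3 gives a d⁰ configuration. The d⁰ configuration leaves the e_g set evenly filled (or empty) — no strong Jahn–Teller driving force.
[Co(NO₂)₆]⁴−: Each nitro (N-bound nitrite) is −1; balancing the −4 overall charge requires Co(II). Co sits in group 9, so the d-electron count is 9 − 2 = 7. Nitro (N-bound nitrite) is a strong-field ligand (high in the spectrochemical series) for a first-row metal, so the complex is low-spin. The t₂g⁶e_g¹ (low-spin) configuration has an unevenly filled e_g set; the Jahn–Teller theorem predicts a tetragonal distortion (typically axial elongation) to lift the degeneracy.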